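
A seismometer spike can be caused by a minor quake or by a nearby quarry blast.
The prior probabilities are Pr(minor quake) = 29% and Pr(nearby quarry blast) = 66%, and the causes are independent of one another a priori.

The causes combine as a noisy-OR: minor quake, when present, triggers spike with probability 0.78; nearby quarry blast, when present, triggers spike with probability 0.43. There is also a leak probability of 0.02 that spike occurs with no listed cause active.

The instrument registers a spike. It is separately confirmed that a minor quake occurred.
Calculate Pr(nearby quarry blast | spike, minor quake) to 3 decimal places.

Pr(nearby quarry blast | spike, minor quake) ≈ 0.685

Under noisy-OR, P(spike | causes) = 1 − (1−0.02)·∏(1−qᵢ) over the active causes.
For the numerator, keep only nearby quarry blast=true terms: 0.877108*0.66 = 0.578891
The normalizing constant is 0.7844*0.34 + 0.877108*0.66 = 0.845587
P(nearby quarry blast | spike, minor quake) = 0.578891/0.845587 ≈ 0.685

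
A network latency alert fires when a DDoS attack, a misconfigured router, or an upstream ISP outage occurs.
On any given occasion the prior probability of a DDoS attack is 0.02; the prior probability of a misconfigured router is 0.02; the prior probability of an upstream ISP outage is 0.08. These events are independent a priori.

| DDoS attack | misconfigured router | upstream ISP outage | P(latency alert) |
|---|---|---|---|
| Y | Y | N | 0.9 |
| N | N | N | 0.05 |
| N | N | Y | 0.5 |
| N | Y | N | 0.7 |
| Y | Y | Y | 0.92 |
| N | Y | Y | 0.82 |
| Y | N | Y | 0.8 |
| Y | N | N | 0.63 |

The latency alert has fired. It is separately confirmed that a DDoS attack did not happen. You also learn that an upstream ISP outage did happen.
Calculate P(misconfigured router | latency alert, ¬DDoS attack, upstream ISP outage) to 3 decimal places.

Sum P(latency alert|·) weighted by the priors over both values of misconfigured router:
  P(latency alert | ¬DDoS attack, upstream ISP outage) = 0.5×0.98 + 0.82×0.02
        = 0.490000 + 0.016400 = 0.506400
Configurations with misconfigured router contribute 0.016400, so
  P(misconfigured router | latency alert, ¬DDoS attack, upstream ISP outage) = 0.016400 / 0.506400 ≈ 0.032

P(misconfigured router | latency alert, ¬DDoS attack, upstream ISP outage) ≈ 0.032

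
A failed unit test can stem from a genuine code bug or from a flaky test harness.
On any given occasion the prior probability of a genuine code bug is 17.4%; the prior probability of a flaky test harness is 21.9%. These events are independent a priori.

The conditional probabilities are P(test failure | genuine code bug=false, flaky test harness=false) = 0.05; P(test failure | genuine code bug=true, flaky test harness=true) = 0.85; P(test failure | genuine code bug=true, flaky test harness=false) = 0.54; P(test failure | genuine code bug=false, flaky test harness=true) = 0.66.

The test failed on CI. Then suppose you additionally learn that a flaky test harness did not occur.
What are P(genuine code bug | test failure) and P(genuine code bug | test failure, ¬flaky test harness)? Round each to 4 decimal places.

P(genuine code bug | test failure) ≈ 0.4109; P(genuine code bug | test failure, ¬flaky test harness) ≈ 0.6947

For the numerator, keep only genuine code bug=true terms: 0.073383 + 0.032390 = 0.105773
The normalizing constant is 0.05×0.826×0.781 + 0.66×0.826×0.219 + 0.54×0.174×0.781 + 0.85×0.174×0.219 = 0.257418
P(genuine code bug | test failure) = 0.105773/0.257418 ≈ 0.4109

Now condition on the additional information:
By total probability over both values of genuine code bug:
  P(test failure | ¬flaky test harness) = 0.05*0.826 + 0.54*0.174
        = 0.041300 + 0.093960 = 0.135260
The terms with genuine code bug present sum to 0.093960, so
  P(genuine code bug | test failure, ¬flaky test harness) = 0.093960 / 0.135260 ≈ 0.6947
Ruling out flaky test harness raises the posterior on genuine code bug — the flip side of explaining away.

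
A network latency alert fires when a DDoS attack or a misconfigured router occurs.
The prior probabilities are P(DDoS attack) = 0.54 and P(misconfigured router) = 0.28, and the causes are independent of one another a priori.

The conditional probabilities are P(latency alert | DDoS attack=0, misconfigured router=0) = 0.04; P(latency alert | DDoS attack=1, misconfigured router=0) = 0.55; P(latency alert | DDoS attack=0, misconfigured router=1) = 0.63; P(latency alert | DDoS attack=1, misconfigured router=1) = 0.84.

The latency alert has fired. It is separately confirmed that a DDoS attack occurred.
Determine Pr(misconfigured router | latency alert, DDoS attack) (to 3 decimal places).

P(latency alert | DDoS attack) = 0.55·0.72 + 0.84·0.28 = 0.396000 + 0.235200 = 0.631200
Restricting to configurations with misconfigured router present: 0.84·0.28 = 0.235200.
P(misconfigured router | latency alert, DDoS attack) = 0.235200 / 0.631200 ≈ 0.373

Pr(misconfigured router | latency alert, DDoS attack) ≈ 0.373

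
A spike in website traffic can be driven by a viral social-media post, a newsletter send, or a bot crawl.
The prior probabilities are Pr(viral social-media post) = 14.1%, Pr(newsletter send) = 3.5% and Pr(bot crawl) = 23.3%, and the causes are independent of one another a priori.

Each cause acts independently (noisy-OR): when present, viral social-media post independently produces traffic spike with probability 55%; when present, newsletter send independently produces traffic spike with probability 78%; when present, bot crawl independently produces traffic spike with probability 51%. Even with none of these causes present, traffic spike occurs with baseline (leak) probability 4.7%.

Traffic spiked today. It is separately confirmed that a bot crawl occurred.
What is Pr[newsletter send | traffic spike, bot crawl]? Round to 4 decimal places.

Under noisy-OR, P(traffic spike | causes) = 1 − (1−0.047)·∏(1−qᵢ) over the active causes.
Weight on newsletter send=true, given the evidence: 0.026976 + 0.004707 = 0.031683
Normalizer over all consistent configurations: 0.53303*0.859*0.965 + 0.897267*0.859*0.035 + 0.789864*0.141*0.965 + 0.95377*0.141*0.035 = 0.581003
Posterior = 0.031683 / 0.581003 ≈ 0.0545

Pr[newsletter send | traffic spike, bot crawl] ≈ 0.0545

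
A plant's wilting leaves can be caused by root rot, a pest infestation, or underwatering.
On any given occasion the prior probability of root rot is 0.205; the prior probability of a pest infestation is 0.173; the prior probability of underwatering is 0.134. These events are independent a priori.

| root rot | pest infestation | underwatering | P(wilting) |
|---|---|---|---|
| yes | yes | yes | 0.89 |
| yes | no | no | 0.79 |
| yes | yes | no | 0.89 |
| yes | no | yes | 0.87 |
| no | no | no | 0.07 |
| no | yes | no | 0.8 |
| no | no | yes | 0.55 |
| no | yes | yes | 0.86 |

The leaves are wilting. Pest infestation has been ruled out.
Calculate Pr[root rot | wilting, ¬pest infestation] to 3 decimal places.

For the numerator, keep only root rot=true terms: 0.140249 + 0.023899 = 0.164148
Normalizer over all consistent configurations: 0.07·0.795·0.866 + 0.55·0.795·0.134 + 0.79·0.205·0.866 + 0.87·0.205·0.134 = 0.270933
Posterior = 0.164148 / 0.270933 ≈ 0.606

Pr[root rot | wilting, ¬pest infestation] ≈ 0.606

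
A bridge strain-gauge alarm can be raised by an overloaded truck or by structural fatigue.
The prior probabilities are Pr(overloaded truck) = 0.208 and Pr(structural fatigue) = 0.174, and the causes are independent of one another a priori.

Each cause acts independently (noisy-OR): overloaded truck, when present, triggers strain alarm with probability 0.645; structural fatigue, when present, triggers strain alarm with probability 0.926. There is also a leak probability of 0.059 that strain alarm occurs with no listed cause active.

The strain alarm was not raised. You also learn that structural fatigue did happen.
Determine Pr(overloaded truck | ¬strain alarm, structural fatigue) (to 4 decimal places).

Pr(overloaded truck | ¬strain alarm, structural fatigue) ≈ 0.0853

Under noisy-OR, P(strain alarm | causes) = 1 − (1−0.059)·∏(1−qᵢ) over the active causes.
By total probability over both values of overloaded truck:
  P(¬strain alarm | structural fatigue) = 0.069634×0.792 + 0.02472×0.208
        = 0.055150 + 0.005142 = 0.060292
The terms with overloaded truck present sum to 0.005142, so
  P(overloaded truck | ¬strain alarm, structural fatigue) = 0.005142 / 0.060292 ≈ 0.0853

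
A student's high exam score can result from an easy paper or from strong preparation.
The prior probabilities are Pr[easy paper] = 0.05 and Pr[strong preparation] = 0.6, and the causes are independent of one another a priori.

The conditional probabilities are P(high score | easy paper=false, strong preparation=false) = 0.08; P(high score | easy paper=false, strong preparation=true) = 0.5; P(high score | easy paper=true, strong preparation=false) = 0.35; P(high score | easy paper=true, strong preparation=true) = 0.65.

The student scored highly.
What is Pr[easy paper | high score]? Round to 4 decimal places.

P(high score) = 0.08·0.95·0.4 + 0.5·0.95·0.6 + 0.35·0.05·0.4 + 0.65·0.05·0.6 = 0.030400 + 0.285000 + 0.007000 + 0.019500 = 0.341900
Restricting to configurations with easy paper present: 0.007000 + 0.019500 = 0.026500.
So P(easy paper | high score) = 0.026500/0.341900 ≈ 0.0775.

Pr[easy paper | high score] ≈ 0.0775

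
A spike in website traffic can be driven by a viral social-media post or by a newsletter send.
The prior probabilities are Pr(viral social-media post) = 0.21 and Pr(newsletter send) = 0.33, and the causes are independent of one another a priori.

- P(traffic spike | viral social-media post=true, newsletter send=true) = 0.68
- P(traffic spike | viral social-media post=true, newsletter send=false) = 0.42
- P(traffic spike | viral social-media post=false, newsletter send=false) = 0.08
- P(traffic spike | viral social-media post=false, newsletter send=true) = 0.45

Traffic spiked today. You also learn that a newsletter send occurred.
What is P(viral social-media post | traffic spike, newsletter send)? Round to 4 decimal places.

Numerator (weight on configurations with viral social-media post): 0.68×0.21 = 0.142800
The normalizing constant is 0.45×0.79 + 0.68×0.21 = 0.498300
P(viral social-media post | traffic spike, newsletter send) = 0.142800/0.498300 ≈ 0.2866

P(viral social-media post | traffic spike, newsletter send) ≈ 0.2866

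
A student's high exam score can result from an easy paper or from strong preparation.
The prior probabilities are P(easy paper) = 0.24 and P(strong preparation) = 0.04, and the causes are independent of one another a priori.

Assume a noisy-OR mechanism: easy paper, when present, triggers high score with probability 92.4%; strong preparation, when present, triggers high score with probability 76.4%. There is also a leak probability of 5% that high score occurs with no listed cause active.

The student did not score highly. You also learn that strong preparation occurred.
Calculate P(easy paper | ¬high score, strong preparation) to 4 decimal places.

Under noisy-OR, P(high score | causes) = 1 − (1−0.05)·∏(1−qᵢ) over the active causes.
Weight on easy paper=true, given the evidence: 0.017039*0.24 = 0.004089
Normalizer over all consistent configurations: 0.2242*0.76 + 0.017039*0.24 = 0.174481
P(easy paper | ¬high score, strong preparation) = 0.004089/0.174481 ≈ 0.0234

P(easy paper | ¬high score, strong preparation) ≈ 0.0234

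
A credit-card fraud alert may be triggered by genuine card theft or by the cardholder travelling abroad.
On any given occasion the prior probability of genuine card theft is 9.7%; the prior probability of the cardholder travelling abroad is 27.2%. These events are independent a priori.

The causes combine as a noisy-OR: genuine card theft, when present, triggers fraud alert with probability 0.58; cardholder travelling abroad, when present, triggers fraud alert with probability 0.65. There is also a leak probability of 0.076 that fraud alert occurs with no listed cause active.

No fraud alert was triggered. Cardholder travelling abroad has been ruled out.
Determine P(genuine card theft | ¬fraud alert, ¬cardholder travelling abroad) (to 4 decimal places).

Under noisy-OR, P(fraud alert | causes) = 1 − (1−0.076)·∏(1−qᵢ) over the active causes.
For the numerator, keep only genuine card theft=true terms: 0.38808·0.097 = 0.037644
Normalizer over all consistent configurations: 0.924·0.903 + 0.38808·0.097 = 0.872016
Posterior = 0.037644 / 0.872016 ≈ 0.0432

P(genuine card theft | ¬fraud alert, ¬cardholder travelling abroad) ≈ 0.0432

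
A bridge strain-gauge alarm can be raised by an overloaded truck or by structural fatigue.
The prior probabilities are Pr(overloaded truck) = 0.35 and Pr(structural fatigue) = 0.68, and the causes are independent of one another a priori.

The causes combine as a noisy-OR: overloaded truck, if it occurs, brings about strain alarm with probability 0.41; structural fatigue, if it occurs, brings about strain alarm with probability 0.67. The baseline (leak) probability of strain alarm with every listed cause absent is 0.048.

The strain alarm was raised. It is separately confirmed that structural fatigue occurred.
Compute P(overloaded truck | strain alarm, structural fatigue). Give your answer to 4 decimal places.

P(overloaded truck | strain alarm, structural fatigue) ≈ 0.3901

Under noisy-OR, P(strain alarm | causes) = 1 − (1−0.048)·∏(1−qᵢ) over the active causes.
Weight on overloaded truck=true, given the evidence: 0.814646·0.35 = 0.285126
Normalizer over all consistent configurations: 0.68584·0.65 + 0.814646·0.35 = 0.730922
Posterior = 0.285126 / 0.730922 ≈ 0.3901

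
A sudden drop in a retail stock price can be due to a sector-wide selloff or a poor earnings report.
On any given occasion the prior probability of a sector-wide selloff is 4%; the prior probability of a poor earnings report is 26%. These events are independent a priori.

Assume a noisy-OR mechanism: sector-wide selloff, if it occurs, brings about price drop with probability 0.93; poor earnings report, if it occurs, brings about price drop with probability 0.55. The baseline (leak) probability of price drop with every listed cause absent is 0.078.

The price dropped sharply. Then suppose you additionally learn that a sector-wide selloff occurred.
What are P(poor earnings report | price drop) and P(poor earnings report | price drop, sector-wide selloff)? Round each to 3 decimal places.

Under noisy-OR, P(price drop | causes) = 1 − (1−0.078)·∏(1−qᵢ) over the active causes.
By total probability over the 4 (sector-wide selloff, poor earnings report) configurations:
  P(price drop) = 0.078×0.96×0.74 + 0.5851×0.96×0.26 + 0.93546×0.04×0.74 + 0.970957×0.04×0.26
        = 0.055411 + 0.146041 + 0.027690 + 0.010098 = 0.239240
Keeping only the poor earnings report-present terms gives 0.156139, so
  P(poor earnings report | price drop) = 0.156139 / 0.239240 ≈ 0.653

With the extra evidence:
P(price drop | sector-wide selloff) = 0.93546·0.74 + 0.970957·0.26 = 0.692240 + 0.252449 = 0.944689
Restricting to configurations with poor earnings report present: 0.970957·0.26 = 0.252449.
Hence the posterior is 0.252449/0.944689 ≈ 0.267.

P(poor earnings report | price drop) ≈ 0.653; P(poor earnings report | price drop, sector-wide selloff) ≈ 0.267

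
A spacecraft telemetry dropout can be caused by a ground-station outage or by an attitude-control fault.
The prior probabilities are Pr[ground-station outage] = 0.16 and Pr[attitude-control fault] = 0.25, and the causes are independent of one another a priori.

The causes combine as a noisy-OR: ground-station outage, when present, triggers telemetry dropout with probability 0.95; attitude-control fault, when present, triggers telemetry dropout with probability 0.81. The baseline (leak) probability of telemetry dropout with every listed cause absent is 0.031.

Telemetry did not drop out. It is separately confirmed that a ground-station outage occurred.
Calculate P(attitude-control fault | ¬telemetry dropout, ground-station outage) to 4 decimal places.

P(attitude-control fault | ¬telemetry dropout, ground-station outage) ≈ 0.0596

Under noisy-OR, P(telemetry dropout | causes) = 1 − (1−0.031)·∏(1−qᵢ) over the active causes.
Enumerate both values of attitude-control fault and weight by the priors:
  P(¬telemetry dropout | ground-station outage) = 0.04845*0.75 + 0.009205*0.25
        = 0.036338 + 0.002301 = 0.038639
Configurations with attitude-control fault contribute 0.002301, so
  P(attitude-control fault | ¬telemetry dropout, ground-station outage) = 0.002301 / 0.038639 ≈ 0.0596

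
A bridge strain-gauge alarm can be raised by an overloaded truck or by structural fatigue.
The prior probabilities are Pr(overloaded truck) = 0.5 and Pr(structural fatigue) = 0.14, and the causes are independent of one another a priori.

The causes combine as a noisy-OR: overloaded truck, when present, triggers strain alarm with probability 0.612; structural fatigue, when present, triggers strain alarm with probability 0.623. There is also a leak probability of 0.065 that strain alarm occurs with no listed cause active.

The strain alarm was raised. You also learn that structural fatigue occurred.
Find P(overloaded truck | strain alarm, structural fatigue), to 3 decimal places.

Under noisy-OR, P(strain alarm | causes) = 1 − (1−0.065)·∏(1−qᵢ) over the active causes.
P(strain alarm | structural fatigue) = 0.647505×0.5 + 0.863232×0.5 = 0.323752 + 0.431616 = 0.755368
Of this, 0.431616 comes from 0.863232×0.5 (the overloaded truck=true cases).
Hence the posterior is 0.431616/0.755368 ≈ 0.571.

P(overloaded truck | strain alarm, structural fatigue) ≈ 0.571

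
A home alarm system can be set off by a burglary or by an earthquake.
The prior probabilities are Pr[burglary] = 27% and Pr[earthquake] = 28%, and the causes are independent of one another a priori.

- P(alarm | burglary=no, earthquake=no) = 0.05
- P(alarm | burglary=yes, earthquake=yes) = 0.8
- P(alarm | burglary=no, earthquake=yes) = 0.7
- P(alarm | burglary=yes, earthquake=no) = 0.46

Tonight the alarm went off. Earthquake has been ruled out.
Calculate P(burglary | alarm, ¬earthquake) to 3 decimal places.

Weight on burglary=true, given the evidence: 0.46*0.27 = 0.124200
The normalizing constant is 0.05*0.73 + 0.46*0.27 = 0.160700
Posterior = 0.124200 / 0.160700 ≈ 0.773

P(burglary | alarm, ¬earthquake) ≈ 0.773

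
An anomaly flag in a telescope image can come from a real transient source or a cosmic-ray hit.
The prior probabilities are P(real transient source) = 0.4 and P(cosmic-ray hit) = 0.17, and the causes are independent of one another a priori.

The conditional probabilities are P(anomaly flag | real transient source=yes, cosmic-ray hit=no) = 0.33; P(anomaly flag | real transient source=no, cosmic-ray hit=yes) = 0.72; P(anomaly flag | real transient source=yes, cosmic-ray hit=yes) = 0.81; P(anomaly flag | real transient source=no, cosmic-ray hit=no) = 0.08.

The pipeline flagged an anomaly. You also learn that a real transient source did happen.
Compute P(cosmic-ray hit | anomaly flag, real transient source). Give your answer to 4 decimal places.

Enumerate both values of cosmic-ray hit and weight by the priors:
  P(anomaly flag | real transient source) = 0.33*0.83 + 0.81*0.17
        = 0.273900 + 0.137700 = 0.411600
Configurations with cosmic-ray hit contribute 0.137700, so
  P(cosmic-ray hit | anomaly flag, real transient source) = 0.137700 / 0.411600 ≈ 0.3345

P(cosmic-ray hit | anomaly flag, real transient source) ≈ 0.3345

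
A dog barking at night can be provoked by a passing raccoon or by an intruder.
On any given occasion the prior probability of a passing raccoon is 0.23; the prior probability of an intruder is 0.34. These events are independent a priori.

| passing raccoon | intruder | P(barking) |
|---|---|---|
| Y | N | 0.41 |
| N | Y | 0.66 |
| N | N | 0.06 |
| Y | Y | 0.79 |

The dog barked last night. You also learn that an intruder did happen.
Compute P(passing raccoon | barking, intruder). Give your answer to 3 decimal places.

P(passing raccoon | barking, intruder) ≈ 0.263

Weight on passing raccoon=true, given the evidence: 0.79·0.23 = 0.181700
The normalizing constant is 0.66·0.77 + 0.79·0.23 = 0.689900
Posterior = 0.181700 / 0.689900 ≈ 0.263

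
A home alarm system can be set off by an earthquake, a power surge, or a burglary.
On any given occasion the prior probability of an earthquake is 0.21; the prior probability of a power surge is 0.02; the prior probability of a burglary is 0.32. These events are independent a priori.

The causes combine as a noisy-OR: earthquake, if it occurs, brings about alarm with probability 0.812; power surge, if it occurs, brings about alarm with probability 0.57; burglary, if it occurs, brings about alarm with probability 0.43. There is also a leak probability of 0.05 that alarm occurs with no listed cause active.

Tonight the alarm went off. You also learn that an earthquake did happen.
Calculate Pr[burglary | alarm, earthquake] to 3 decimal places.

Under noisy-OR, P(alarm | causes) = 1 − (1−0.05)·∏(1−qᵢ) over the active causes.
Enumerate the 4 (power surge, burglary) configurations and weight by the priors:
  P(alarm | earthquake) = 0.8214·0.98·0.68 + 0.898198·0.98·0.32 + 0.923202·0.02·0.68 + 0.956225·0.02·0.32
        = 0.547381 + 0.281675 + 0.012556 + 0.006120 = 0.847732
The terms with burglary present sum to 0.287795, so
  P(burglary | alarm, earthquake) = 0.287795 / 0.847732 ≈ 0.339

Pr[burglary | alarm, earthquake] ≈ 0.339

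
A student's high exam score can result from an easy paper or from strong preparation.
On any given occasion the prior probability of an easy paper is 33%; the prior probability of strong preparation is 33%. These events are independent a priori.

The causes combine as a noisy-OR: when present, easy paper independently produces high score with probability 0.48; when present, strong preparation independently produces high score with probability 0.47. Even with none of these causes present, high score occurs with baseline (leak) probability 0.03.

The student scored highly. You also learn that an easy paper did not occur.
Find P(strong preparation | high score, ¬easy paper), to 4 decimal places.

P(strong preparation | high score, ¬easy paper) ≈ 0.8886

Under noisy-OR, P(high score | causes) = 1 − (1−0.03)·∏(1−qᵢ) over the active causes.
Weight on strong preparation=true, given the evidence: 0.4859·0.33 = 0.160347
Denominator P(high score | ¬easy paper): 0.03·0.67 + 0.4859·0.33 = 0.180447
P(strong preparation | high score, ¬easy paper) = 0.160347/0.180447 ≈ 0.8886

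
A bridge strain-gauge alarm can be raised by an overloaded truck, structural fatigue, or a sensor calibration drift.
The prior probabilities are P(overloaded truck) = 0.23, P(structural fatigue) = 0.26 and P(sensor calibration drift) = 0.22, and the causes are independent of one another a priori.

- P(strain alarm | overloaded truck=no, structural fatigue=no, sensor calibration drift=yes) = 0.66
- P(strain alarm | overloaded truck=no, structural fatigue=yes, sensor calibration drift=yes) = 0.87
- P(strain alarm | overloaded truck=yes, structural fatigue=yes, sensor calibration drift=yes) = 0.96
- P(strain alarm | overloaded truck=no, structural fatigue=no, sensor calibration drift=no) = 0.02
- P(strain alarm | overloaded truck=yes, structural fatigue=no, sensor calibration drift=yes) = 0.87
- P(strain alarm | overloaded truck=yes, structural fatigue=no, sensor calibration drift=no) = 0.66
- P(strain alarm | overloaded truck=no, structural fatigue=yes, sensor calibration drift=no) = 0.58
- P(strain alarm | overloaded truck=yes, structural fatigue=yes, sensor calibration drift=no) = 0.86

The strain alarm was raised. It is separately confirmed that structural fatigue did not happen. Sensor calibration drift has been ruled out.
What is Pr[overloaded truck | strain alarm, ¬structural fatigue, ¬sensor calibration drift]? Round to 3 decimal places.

For the numerator, keep only overloaded truck=true terms: 0.66×0.23 = 0.151800
Normalizer over all consistent configurations: 0.02×0.77 + 0.66×0.23 = 0.167200
Posterior = 0.151800 / 0.167200 ≈ 0.908

Pr[overloaded truck | strain alarm, ¬structural fatigue, ¬sensor calibration drift] ≈ 0.908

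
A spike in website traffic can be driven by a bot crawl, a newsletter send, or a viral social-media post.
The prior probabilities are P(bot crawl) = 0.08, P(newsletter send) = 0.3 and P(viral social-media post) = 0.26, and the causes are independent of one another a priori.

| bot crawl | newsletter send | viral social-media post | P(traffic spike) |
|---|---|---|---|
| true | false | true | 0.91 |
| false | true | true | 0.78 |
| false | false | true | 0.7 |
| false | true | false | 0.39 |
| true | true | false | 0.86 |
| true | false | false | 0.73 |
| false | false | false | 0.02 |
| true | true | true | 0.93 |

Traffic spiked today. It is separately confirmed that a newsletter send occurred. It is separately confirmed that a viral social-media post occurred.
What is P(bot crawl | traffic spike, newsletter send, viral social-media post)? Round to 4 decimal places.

Sum P(traffic spike|·) weighted by the priors over both values of bot crawl:
  P(traffic spike | newsletter send, viral social-media post) = 0.78·0.92 + 0.93·0.08
        = 0.717600 + 0.074400 = 0.792000
Configurations with bot crawl contribute 0.074400, so
  P(bot crawl | traffic spike, newsletter send, viral social-media post) = 0.074400 / 0.792000 ≈ 0.0939

P(bot crawl | traffic spike, newsletter send, viral social-media post) ≈ 0.0939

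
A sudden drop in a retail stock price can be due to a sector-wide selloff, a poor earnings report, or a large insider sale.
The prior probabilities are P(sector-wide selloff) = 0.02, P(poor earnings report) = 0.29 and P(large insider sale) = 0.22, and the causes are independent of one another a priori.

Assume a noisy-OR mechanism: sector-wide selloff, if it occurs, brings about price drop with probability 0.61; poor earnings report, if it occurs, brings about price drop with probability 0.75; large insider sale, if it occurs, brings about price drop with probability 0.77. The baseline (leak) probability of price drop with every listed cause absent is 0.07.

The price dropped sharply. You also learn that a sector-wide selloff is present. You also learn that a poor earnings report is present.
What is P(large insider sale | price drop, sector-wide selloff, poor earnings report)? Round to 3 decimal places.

Under noisy-OR, P(price drop | causes) = 1 − (1−0.07)·∏(1−qᵢ) over the active causes.
P(price drop | sector-wide selloff, poor earnings report) = 0.909325*0.78 + 0.979145*0.22 = 0.709274 + 0.215412 = 0.924686
Of this, 0.215412 comes from 0.979145*0.22 (the large insider sale=true cases).
P(large insider sale | price drop, sector-wide selloff, poor earnings report) = 0.215412 / 0.924686 ≈ 0.233

P(large insider sale | price drop, sector-wide selloff, poor earnings report) ≈ 0.233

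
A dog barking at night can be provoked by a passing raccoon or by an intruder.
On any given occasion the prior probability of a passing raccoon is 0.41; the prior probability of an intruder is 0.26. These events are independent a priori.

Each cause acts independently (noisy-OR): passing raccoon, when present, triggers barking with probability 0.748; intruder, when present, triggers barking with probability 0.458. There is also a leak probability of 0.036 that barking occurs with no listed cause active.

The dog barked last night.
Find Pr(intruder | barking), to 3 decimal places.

Pr(intruder | barking) ≈ 0.403

Under noisy-OR, P(barking | causes) = 1 − (1−0.036)·∏(1−qᵢ) over the active causes.
P(barking) = 0.036×0.59×0.74 + 0.477512×0.59×0.26 + 0.757072×0.41×0.74 + 0.868333×0.41×0.26 = 0.015718 + 0.073250 + 0.229696 + 0.092564 = 0.411228
Of this, 0.165814 comes from 0.073250 + 0.092564 (the intruder=true cases).
So P(intruder | barking) = 0.165814/0.411228 ≈ 0.403.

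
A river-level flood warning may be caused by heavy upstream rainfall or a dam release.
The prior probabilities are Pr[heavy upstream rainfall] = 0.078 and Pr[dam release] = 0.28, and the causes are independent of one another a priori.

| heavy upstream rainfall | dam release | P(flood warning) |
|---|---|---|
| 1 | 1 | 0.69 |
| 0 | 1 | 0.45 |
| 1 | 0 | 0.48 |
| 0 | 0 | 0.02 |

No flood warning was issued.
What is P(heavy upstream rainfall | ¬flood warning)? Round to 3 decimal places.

Numerator (weight on configurations with heavy upstream rainfall): 0.029203 + 0.006770 = 0.035973
Normalizer over all consistent configurations: 0.98·0.922·0.72 + 0.55·0.922·0.28 + 0.52·0.078·0.72 + 0.31·0.078·0.28 = 0.828524
Posterior = 0.035973 / 0.828524 ≈ 0.043

P(heavy upstream rainfall | ¬flood warning) ≈ 0.043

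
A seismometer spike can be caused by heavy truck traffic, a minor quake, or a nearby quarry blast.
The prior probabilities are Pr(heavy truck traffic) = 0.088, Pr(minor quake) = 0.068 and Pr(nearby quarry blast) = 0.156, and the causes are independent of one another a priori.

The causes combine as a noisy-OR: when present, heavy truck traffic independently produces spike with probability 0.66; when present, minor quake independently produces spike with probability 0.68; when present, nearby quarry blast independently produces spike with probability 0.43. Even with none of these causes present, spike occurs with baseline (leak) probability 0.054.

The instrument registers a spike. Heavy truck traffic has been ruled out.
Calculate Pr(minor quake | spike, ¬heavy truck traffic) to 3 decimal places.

Under noisy-OR, P(spike | causes) = 1 − (1−0.054)·∏(1−qᵢ) over the active causes.
Numerator (weight on configurations with minor quake): 0.040018 + 0.008778 = 0.048796
Normalizer over all consistent configurations: 0.054·0.932·0.844 + 0.46078·0.932·0.156 + 0.69728·0.068·0.844 + 0.82745·0.068·0.156 = 0.158267
P(minor quake | spike, ¬heavy truck traffic) = 0.048796/0.158267 ≈ 0.308

Pr(minor quake | spike, ¬heavy truck traffic) ≈ 0.308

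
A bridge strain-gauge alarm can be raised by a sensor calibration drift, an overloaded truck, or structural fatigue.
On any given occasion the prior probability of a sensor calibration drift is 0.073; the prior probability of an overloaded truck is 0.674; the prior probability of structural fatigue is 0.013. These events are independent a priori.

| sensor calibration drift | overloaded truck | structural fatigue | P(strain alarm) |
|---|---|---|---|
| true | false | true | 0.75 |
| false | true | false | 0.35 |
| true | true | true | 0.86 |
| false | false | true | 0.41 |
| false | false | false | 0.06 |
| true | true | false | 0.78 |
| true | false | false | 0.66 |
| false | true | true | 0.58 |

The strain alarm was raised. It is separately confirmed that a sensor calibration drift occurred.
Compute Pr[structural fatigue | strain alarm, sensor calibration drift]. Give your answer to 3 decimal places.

Pr[structural fatigue | strain alarm, sensor calibration drift] ≈ 0.014

For the numerator, keep only structural fatigue=true terms: 0.003178 + 0.007535 = 0.010713
Normalizer over all consistent configurations: 0.66×0.326×0.987 + 0.75×0.326×0.013 + 0.78×0.674×0.987 + 0.86×0.674×0.013 = 0.741962
Posterior = 0.010713 / 0.741962 ≈ 0.014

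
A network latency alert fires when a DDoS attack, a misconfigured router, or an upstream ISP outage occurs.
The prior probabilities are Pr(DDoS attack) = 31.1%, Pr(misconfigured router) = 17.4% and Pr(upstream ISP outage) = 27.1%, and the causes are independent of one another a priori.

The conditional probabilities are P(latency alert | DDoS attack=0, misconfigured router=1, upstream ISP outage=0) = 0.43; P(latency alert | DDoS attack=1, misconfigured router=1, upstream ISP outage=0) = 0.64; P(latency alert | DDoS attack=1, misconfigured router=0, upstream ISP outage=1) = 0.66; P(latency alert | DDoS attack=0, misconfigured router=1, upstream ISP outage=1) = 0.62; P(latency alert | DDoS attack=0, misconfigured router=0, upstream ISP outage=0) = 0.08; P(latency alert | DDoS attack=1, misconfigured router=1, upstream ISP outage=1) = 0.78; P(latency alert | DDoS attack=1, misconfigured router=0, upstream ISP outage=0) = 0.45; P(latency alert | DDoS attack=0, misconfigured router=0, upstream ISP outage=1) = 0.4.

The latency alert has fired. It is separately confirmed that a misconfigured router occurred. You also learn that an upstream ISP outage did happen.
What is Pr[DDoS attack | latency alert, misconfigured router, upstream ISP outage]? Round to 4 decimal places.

Sum P(latency alert|·) weighted by the priors over both values of DDoS attack:
  P(latency alert | misconfigured router, upstream ISP outage) = 0.62×0.689 + 0.78×0.311
        = 0.427180 + 0.242580 = 0.669760
The terms with DDoS attack present sum to 0.242580, so
  P(DDoS attack | latency alert, misconfigured router, upstream ISP outage) = 0.242580 / 0.669760 ≈ 0.3622

Pr[DDoS attack | latency alert, misconfigured router, upstream ISP outage] ≈ 0.3622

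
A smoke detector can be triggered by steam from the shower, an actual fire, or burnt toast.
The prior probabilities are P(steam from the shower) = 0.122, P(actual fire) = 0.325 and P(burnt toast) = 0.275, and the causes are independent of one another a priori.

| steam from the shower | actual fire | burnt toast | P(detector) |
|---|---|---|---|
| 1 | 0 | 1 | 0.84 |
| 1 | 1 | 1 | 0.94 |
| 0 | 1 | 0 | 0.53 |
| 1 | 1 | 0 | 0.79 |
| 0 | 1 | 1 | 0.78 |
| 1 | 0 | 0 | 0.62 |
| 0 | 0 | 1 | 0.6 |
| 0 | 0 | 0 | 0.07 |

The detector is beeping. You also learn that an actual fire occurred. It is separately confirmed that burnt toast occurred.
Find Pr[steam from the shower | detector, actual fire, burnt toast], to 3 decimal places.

P(detector | actual fire, burnt toast) = 0.78*0.878 + 0.94*0.122 = 0.684840 + 0.114680 = 0.799520
Restricting to configurations with steam from the shower present: 0.94*0.122 = 0.114680.
Hence the posterior is 0.114680/0.799520 ≈ 0.143.

Pr[steam from the shower | detector, actual fire, burnt toast] ≈ 0.143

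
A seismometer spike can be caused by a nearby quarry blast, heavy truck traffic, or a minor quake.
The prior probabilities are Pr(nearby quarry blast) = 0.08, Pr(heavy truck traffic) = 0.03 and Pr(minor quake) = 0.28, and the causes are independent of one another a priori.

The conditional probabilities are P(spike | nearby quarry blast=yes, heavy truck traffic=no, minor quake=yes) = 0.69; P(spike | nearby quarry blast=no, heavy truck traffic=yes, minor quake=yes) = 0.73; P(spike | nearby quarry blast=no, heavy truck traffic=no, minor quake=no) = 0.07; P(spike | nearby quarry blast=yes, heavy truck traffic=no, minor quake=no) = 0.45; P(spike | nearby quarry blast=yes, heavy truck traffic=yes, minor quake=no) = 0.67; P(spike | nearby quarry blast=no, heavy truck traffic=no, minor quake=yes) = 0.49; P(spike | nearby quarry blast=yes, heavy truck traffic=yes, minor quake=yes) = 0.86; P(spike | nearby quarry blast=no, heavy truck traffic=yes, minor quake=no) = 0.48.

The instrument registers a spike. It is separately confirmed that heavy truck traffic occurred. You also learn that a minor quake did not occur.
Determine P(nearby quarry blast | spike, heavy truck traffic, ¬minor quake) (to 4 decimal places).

P(nearby quarry blast | spike, heavy truck traffic, ¬minor quake) ≈ 0.1082

Weight on nearby quarry blast=true, given the evidence: 0.67×0.08 = 0.053600
Denominator P(spike | heavy truck traffic, ¬minor quake): 0.48×0.92 + 0.67×0.08 = 0.495200
P(nearby quarry blast | spike, heavy truck traffic, ¬minor quake) = 0.053600/0.495200 ≈ 0.1082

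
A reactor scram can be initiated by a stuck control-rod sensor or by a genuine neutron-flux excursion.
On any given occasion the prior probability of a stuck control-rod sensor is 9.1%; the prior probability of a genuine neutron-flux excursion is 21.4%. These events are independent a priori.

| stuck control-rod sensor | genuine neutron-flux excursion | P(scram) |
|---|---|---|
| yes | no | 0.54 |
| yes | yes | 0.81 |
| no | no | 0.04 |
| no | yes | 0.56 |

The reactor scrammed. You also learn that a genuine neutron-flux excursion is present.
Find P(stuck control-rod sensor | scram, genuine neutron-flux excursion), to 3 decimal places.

Weight on stuck control-rod sensor=true, given the evidence: 0.81·0.091 = 0.073710
The normalizing constant is 0.56·0.909 + 0.81·0.091 = 0.582750
Posterior = 0.073710 / 0.582750 ≈ 0.126

P(stuck control-rod sensor | scram, genuine neutron-flux excursion) ≈ 0.126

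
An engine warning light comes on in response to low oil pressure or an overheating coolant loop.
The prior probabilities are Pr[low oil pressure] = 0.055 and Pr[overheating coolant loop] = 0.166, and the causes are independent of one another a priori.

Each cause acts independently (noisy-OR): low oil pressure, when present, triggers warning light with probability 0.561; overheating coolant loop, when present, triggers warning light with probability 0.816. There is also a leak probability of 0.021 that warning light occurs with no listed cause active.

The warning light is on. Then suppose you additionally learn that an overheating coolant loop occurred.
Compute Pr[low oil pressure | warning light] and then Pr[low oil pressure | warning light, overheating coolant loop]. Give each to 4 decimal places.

Under noisy-OR, P(warning light | causes) = 1 − (1−0.021)·∏(1−qᵢ) over the active causes.
For the numerator, keep only low oil pressure=true terms: 0.026156 + 0.008408 = 0.034564
Denominator P(warning light): 0.021·0.945·0.834 + 0.819864·0.945·0.166 + 0.570219·0.055·0.834 + 0.92092·0.055·0.166 = 0.179727
P(low oil pressure | warning light) = 0.034564/0.179727 ≈ 0.1923

Now condition on the additional information:
By total probability over both values of low oil pressure:
  P(warning light | overheating coolant loop) = 0.819864*0.945 + 0.92092*0.055
        = 0.774771 + 0.050651 = 0.825422
Keeping only the low oil pressure-present terms gives 0.050651, so
  P(low oil pressure | warning light, overheating coolant loop) = 0.050651 / 0.825422 ≈ 0.0614

Pr[low oil pressure | warning light] ≈ 0.1923; Pr[low oil pressure | warning light, overheating coolant loop] ≈ 0.0614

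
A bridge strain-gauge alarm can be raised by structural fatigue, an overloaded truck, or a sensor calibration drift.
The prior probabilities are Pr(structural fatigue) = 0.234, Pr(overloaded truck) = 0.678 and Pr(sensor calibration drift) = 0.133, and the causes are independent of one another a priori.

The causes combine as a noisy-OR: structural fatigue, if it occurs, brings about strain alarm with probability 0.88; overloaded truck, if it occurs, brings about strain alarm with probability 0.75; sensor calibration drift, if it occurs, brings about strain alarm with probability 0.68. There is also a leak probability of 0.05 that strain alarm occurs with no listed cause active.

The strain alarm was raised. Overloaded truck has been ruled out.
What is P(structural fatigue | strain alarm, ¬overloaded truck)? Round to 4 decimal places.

Under noisy-OR, P(strain alarm | causes) = 1 − (1−0.05)·∏(1−qᵢ) over the active causes.
P(strain alarm | ¬overloaded truck) = 0.05×0.766×0.867 + 0.696×0.766×0.133 + 0.886×0.234×0.867 + 0.96352×0.234×0.133 = 0.033206 + 0.070907 + 0.179750 + 0.029987 = 0.313850
Of this, 0.209737 comes from 0.179750 + 0.029987 (the structural fatigue=true cases).
P(structural fatigue | strain alarm, ¬overloaded truck) = 0.209737 / 0.313850 ≈ 0.6683

P(structural fatigue | strain alarm, ¬overloaded truck) ≈ 0.6683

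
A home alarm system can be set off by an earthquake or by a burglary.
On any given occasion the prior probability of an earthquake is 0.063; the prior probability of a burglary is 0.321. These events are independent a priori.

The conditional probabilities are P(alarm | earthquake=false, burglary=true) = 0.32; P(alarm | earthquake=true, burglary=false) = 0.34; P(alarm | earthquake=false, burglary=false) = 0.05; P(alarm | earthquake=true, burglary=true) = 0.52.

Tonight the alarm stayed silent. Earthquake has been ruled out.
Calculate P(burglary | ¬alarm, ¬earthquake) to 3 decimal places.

P(¬alarm | ¬earthquake) = 0.95×0.679 + 0.68×0.321 = 0.645050 + 0.218280 = 0.863330
Of this, 0.218280 comes from 0.68×0.321 (the burglary=true cases).
P(burglary | ¬alarm, ¬earthquake) = 0.218280 / 0.863330 ≈ 0.253

P(burglary | ¬alarm, ¬earthquake) ≈ 0.253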